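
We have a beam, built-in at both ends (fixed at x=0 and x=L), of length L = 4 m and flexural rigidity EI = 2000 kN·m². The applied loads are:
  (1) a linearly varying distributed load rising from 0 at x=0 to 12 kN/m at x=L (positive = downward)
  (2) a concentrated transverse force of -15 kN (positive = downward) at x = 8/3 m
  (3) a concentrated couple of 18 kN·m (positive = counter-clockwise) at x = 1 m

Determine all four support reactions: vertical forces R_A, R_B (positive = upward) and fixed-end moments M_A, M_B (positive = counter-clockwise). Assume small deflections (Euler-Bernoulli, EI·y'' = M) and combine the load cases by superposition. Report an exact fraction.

Load 1 — triangular load w₀=12 kN/m (0→w₀ over full span):
  R_A = 3w₀L/20 = 3·12·4/20 = 36/5 kN
  M_A = w₀L²/30 = 12·4²/30 = 32/5 kN·m
  R_B = 7w₀L/20 = 7·12·4/20 = 84/5 kN
  M_B = -w₀L²/20 = -12·4²/20 = -48/5 kN·m
Load 2 — point force P=-15 kN at a=8/3 m (b=L-a=4/3):
  R_A = Pb²(3a+b)/L³ = (-15)·(4/3)²·(3·(8/3)+(4/3))/4³ = -35/9 kN
  M_A = Pab²/L² = (-15)·(8/3)·(4/3)²/4² = -40/9 kN·m
  R_B = Pa²(a+3b)/L³ = (-15)·(8/3)²·((8/3)+3·(4/3))/4³ = -100/9 kN
  M_B = -Pa²b/L² = -(-15)·(8/3)²·(4/3)/4² = 80/9 kN·m
Load 3 — applied couple M₀=18 kN·m at a=1 m (b=L-a=3):
  R_A = 6M₀ab/L³ = 6·18·1·3/4³ = 81/16 kN
  M_A = M₀b(2a-b)/L² = 18·3·(2·1-3)/4² = -27/8 kN·m
  R_B = -6M₀ab/L³ = -6·18·1·3/4³ = -81/16 kN
  M_B = M₀a(2b-a)/L² = 18·1·(2·3-1)/4² = 45/8 kN·m
Superposition: R_A = 6029/720 kN, M_A = -511/360 kN·m, R_B = 451/720 kN, M_B = 1769/360 kN·m

R_A = 6029/720 kN, M_A = -511/360 kN·m, R_B = 451/720 kN, M_B = 1769/360 kN·m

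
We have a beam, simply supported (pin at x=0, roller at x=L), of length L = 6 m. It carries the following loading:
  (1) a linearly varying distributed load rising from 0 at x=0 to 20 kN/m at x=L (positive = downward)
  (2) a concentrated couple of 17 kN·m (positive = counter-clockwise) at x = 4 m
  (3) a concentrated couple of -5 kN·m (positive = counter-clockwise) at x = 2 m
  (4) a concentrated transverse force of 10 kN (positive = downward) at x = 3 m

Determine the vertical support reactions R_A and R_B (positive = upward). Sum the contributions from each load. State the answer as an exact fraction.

R_A = 27 kN, R_B = 43 kN

Load 1 — triangular load w₀=20 kN/m (0→w₀ over full span):
  R_A = w₀L/6 = 20·6/6 = 20 kN
  R_B = w₀L/3 = 20·6/3 = 40 kN
Load 2 — applied couple M₀=17 kN·m at a=4 m (b=L-a=2):
  R_A = M₀/L = 17/6 kN
  R_B = -M₀/L = -17/6 kN
Load 3 — applied couple M₀=-5 kN·m at a=2 m (b=L-a=4):
  R_A = M₀/L = (-5)/6 = -5/6 kN
  R_B = -M₀/L = -(-5)/6 = 5/6 kN
Load 4 — point force P=10 kN at a=3 m (b=L-a=3):
  R_A = Pb/L = 10·3/6 = 5 kN
  R_B = Pa/L = 10·3/6 = 5 kN
Superposition: R_A = 27 kN, R_B = 43 kN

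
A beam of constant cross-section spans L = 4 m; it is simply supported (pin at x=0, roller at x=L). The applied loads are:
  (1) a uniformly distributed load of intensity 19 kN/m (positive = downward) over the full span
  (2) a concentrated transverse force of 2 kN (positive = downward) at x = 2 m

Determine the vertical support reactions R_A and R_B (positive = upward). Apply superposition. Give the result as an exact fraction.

Load 1 — uniform load w=19 kN/m over full span:
  R_A = wL/2 = 19·4/2 = 38 kN
  R_B = wL/2 = 19·4/2 = 38 kN
Load 2 — point force P=2 kN at a=2 m (b=L-a=2):
  R_A = Pb/L = 2·2/4 = 1 kN
  R_B = Pa/L = 2·2/4 = 1 kN
Superposition: R_A = 39 kN, R_B = 39 kN

R_A = 39 kN, R_B = 39 kN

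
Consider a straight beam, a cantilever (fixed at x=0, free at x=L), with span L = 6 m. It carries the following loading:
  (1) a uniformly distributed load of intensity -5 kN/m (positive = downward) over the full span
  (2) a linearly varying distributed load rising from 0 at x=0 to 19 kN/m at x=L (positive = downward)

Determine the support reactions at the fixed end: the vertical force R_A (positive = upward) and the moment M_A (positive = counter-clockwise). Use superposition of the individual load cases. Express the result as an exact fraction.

R_A = 27 kN, M_A = 138 kN·m

Load 1 — uniform load w=-5 kN/m over full span:
  R_A = wL = (-5)·6 = -30 kN
  M_A = wL²/2 = (-5)·6²/2 = -90 kN·m
Load 2 — triangular load w₀=19 kN/m (0→w₀ over full span):
  R_A = w₀L/2 = 19·6/2 = 57 kN
  M_A = w₀L²/3 = 19·6²/3 = 228 kN·m
Superposition: R_A = 27 kN, M_A = 138 kN·m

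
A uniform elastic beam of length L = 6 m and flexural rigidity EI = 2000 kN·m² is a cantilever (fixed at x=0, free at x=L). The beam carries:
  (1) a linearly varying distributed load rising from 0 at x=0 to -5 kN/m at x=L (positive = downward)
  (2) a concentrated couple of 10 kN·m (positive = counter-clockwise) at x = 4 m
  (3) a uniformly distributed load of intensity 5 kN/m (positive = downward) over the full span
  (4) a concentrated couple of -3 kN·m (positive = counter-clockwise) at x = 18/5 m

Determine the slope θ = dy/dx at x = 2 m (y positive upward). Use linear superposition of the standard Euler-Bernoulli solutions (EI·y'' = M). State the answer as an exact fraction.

Load 1 — triangular load w₀=-5 kN/m (0→w₀ over full span):
  θ_1 = (w₀Lx²/4-w₀L²x/3-w₀x⁴/(24L))/EI = ((-5)·6·2²/4-(-5)·6²·2/3-(-5)·2⁴/(24·6))/2000 = 163/3600 rad
Load 2 — applied couple M₀=10 kN·m at a=4 m (b=L-a=2):
  θ_2 = M₀x/EI  [x≤a] = 10·2/2000 = 1/100 rad
Load 3 — uniform load w=5 kN/m over full span:
  θ_3 = -wx(x²-3Lx+3L²)/(6EI) = -5·2·(2²-3·6·2+3·6²)/(6·2000) = -19/300 rad
Load 4 — applied couple M₀=-3 kN·m at a=18/5 m (b=L-a=12/5):
  θ_4 = M₀x/EI  [x≤a] = (-3)·2/2000 = -3/1000 rad
Superposition: θ = Σ θ_i = -199/18000 rad ≈ -0.011056 rad

θ(2) = -199/18000 rad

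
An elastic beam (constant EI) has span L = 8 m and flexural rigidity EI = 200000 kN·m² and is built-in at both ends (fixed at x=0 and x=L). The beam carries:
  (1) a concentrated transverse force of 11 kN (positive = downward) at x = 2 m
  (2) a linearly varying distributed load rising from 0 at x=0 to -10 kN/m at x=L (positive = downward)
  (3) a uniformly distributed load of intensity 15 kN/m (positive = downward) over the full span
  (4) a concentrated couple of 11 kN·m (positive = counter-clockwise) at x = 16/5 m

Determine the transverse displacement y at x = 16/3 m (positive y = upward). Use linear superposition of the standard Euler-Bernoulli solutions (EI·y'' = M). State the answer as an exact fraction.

y(16/3) = -384763/911250000 m

Load 1 — point force P=11 kN at a=2 m (b=L-a=6):
  y_1 = -Pa²(L-x)²(3bL-(3b+a)(L-x))/(6L³EI)  [x>a] = -11·2²·(8-(16/3))²·(3·6·8-(3·6+2)·(8-(16/3)))/(6·8³·200000) = -187/4050000 m
Load 2 — triangular load w₀=-10 kN/m (0→w₀ over full span):
  y_2 = -w₀x²(L-x)²(x+2L)/(120LEI) = -(-10)·(16/3)²·(8-(16/3))²·((16/3)+2·8)/(120·8·200000) = 512/2278125 m
Load 3 — uniform load w=15 kN/m over full span:
  y_3 = -wx²(L-x)²/(24EI) = -15·(16/3)²·(8-(16/3))²/(24·200000) = -32/50625 m
Load 4 — applied couple M₀=11 kN·m at a=16/5 m (b=L-a=24/5):
  y_4 = (R_Ax³/6 - M_Ax²/2 - M₀(x-a)²/2)/EI  [x>a] with R_A=99/50, M_A=33/25 = ((99/50)·(16/3)³/6 - (33/25)·(16/3)²/2 - 11·((16/3)-(16/5))²/2)/200000 = 22/703125 m
Superposition: y = Σ y_i = -384763/911250000 m ≈ -0.000422 m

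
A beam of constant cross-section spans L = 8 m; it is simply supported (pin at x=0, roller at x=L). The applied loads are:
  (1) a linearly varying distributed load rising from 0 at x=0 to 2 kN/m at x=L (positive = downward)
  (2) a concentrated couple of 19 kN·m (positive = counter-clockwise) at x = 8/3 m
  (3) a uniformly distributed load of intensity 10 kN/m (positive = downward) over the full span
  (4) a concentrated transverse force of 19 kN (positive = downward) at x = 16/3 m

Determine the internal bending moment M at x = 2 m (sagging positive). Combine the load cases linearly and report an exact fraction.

Load 1 — triangular load w₀=2 kN/m (0→w₀ over full span):
  M_1 = w₀Lx/6 - w₀x³/(6L) = 2·8·2/6 - 2·2³/(6·8) = 5 kN·m
Load 2 — applied couple M₀=19 kN·m at a=8/3 m (b=L-a=16/3):
  M_2 = M₀x/L  [x≤a] = 19·2/8 = 19/4 kN·m
Load 3 — uniform load w=10 kN/m over full span:
  M_3 = wx(L-x)/2 = 10·2·(8-2)/2 = 60 kN·m
Load 4 — point force P=19 kN at a=16/3 m (b=L-a=8/3):
  M_4 = Pbx/L  [x≤a] = 19·(8/3)·2/8 = 38/3 kN·m
Superposition: M = Σ M_i = 989/12 kN·m ≈ 82.416667 kN·m

M(2) = 989/12 kN·m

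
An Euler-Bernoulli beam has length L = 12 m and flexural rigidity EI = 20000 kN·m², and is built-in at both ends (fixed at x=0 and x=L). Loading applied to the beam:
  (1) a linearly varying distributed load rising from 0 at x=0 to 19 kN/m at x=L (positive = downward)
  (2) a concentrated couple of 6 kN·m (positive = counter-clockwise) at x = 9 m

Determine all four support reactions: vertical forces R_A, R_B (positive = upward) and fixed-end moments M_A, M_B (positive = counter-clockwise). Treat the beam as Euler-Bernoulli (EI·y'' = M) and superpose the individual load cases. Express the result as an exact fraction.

Load 1 — triangular load w₀=19 kN/m (0→w₀ over full span):
  R_A = 3w₀L/20 = 3·19·12/20 = 171/5 kN
  M_A = w₀L²/30 = 19·12²/30 = 456/5 kN·m
  R_B = 7w₀L/20 = 7·19·12/20 = 399/5 kN
  M_B = -w₀L²/20 = -19·12²/20 = -684/5 kN·m
Load 2 — applied couple M₀=6 kN·m at a=9 m (b=L-a=3):
  R_A = 6M₀ab/L³ = 6·6·9·3/12³ = 9/16 kN
  M_A = M₀b(2a-b)/L² = 6·3·(2·9-3)/12² = 15/8 kN·m
  R_B = -6M₀ab/L³ = -6·6·9·3/12³ = -9/16 kN
  M_B = M₀a(2b-a)/L² = 6·9·(2·3-9)/12² = -9/8 kN·m
Superposition: R_A = 2781/80 kN, M_A = 3723/40 kN·m, R_B = 6339/80 kN, M_B = -5517/40 kN·m

R_A = 2781/80 kN, M_A = 3723/40 kN·m, R_B = 6339/80 kN, M_B = -5517/40 kN·m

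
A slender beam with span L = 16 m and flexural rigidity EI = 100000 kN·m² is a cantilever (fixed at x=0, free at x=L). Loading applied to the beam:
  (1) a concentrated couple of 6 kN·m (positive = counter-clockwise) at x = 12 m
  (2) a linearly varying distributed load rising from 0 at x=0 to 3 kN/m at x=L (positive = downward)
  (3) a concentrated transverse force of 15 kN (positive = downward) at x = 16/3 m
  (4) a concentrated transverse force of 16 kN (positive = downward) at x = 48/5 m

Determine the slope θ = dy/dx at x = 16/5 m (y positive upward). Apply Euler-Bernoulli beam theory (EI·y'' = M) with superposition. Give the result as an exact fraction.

Load 1 — applied couple M₀=6 kN·m at a=12 m (b=L-a=4):
  θ_1 = M₀x/EI  [x≤a] = 6·(16/5)/100000 = 3/15625 rad
Load 2 — triangular load w₀=3 kN/m (0→w₀ over full span):
  θ_2 = (w₀Lx²/4-w₀L²x/3-w₀x⁴/(24L))/EI = (3·16·(16/5)²/4-3·16²·(16/5)/3-3·(16/5)⁴/(24·16))/100000 = -13616/1953125 rad
Load 3 — point force P=15 kN at a=16/3 m (b=L-a=32/3):
  θ_3 = -Px(2a-x)/(2EI)  [x≤a] = -15·(16/5)·(2·(16/3)-(16/5))/(2·100000) = -28/15625 rad
Load 4 — point force P=16 kN at a=48/5 m (b=L-a=32/5):
  θ_4 = -Px(2a-x)/(2EI)  [x≤a] = -16·(16/5)·(2·(48/5)-(16/5))/(2·100000) = -64/15625 rad
Superposition: θ = Σ θ_i = -24741/1953125 rad ≈ -0.012667 rad

θ(16/5) = -24741/1953125 rad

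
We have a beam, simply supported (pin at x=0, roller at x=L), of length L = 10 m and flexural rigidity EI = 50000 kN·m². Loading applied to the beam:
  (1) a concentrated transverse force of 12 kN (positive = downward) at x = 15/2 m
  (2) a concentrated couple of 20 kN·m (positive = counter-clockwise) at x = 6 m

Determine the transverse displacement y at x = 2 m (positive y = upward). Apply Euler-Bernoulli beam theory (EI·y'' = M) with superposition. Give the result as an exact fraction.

y(2) = -487/200000 m

Load 1 — point force P=12 kN at a=15/2 m (b=L-a=5/2):
  y_1 = -Pbx(L²-b²-x²)/(6LEI)  [x≤a] = -12·(5/2)·2·(10²-(5/2)²-2²)/(6·10·50000) = -359/200000 m
Load 2 — applied couple M₀=20 kN·m at a=6 m (b=L-a=4):
  y_2 = (M₀x³/(6L)+C₁x)/EI  [x≤a] with C₁=M₀(3b²-L²)/(6L)=-52/3 = (20·2³/(6·10)+(-52/3)·2)/50000 = -2/3125 m
Superposition: y = Σ y_i = -487/200000 m ≈ -0.002435 m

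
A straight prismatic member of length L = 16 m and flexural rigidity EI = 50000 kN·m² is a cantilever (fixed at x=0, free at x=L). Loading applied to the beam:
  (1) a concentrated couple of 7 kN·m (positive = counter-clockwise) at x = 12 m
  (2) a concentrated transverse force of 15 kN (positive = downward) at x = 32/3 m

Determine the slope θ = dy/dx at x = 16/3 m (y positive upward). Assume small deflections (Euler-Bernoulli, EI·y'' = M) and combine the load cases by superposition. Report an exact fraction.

θ(16/3) = -113/9375 rad

Load 1 — applied couple M₀=7 kN·m at a=12 m (b=L-a=4):
  θ_1 = M₀x/EI  [x≤a] = 7·(16/3)/50000 = 7/9375 rad
Load 2 — point force P=15 kN at a=32/3 m (b=L-a=16/3):
  θ_2 = -Px(2a-x)/(2EI)  [x≤a] = -15·(16/3)·(2·(32/3)-(16/3))/(2·50000) = -8/625 rad
Superposition: θ = Σ θ_i = -113/9375 rad ≈ -0.012053 rad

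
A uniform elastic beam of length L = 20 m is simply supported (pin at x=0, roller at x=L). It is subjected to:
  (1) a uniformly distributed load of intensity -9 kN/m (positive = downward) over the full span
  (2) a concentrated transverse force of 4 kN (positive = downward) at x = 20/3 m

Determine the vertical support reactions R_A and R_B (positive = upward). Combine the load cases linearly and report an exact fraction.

R_A = -262/3 kN, R_B = -266/3 kN

Load 1 — uniform load w=-9 kN/m over full span:
  R_A = wL/2 = (-9)·20/2 = -90 kN
  R_B = wL/2 = (-9)·20/2 = -90 kN
Load 2 — point force P=4 kN at a=20/3 m (b=L-a=40/3):
  R_A = Pb/L = 4·(40/3)/20 = 8/3 kN
  R_B = Pa/L = 4·(20/3)/20 = 4/3 kN
Superposition: R_A = -262/3 kN, R_B = -266/3 kN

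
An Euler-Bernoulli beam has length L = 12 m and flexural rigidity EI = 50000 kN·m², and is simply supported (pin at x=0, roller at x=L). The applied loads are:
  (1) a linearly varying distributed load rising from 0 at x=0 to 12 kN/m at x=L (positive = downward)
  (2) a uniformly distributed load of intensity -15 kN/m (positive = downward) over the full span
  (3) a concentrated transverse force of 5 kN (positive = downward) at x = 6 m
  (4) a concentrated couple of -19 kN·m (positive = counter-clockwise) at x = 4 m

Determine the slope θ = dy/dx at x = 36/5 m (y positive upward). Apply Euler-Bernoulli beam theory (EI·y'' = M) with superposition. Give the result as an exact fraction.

θ(36/5) = -355277/93750000 rad

Load 1 — triangular load w₀=12 kN/m (0→w₀ over full span):
  θ_1 = -w₀(7L⁴-30L²x²+15x⁴)/(360LEI) = -12·(7·12⁴-30·12²·(36/5)²+15·(36/5)⁴)/(360·12·50000) = 4176/1953125 rad
Load 2 — uniform load w=-15 kN/m over full span:
  θ_2 = -w(L³-6Lx²+4x³)/(24EI) = -(-15)·(12³-6·12·(36/5)²+4·(36/5)³)/(24·50000) = -999/156250 rad
Load 3 — point force P=5 kN at a=6 m (b=L-a=6):
  θ_3 = -Pa(2L²-6Lx+3x²+a²)/(6LEI)  [x>a] = -5·6·(2·12²-6·12·(36/5)+3·(36/5)²+6²)/(6·12·50000) = 81/250000 rad
Load 4 — applied couple M₀=-19 kN·m at a=4 m (b=L-a=8):
  θ_4 = (M₀x²/(2L)-M₀(x-a)+C₁)/EI  [x>a] with C₁=M₀(3b²-L²)/(6L)=-38/3 = ((-19)·(36/5)²/(2·12)-(-19)·((36/5)-4)+(-38/3))/50000 = 133/937500 rad
Superposition: θ = Σ θ_i = -355277/93750000 rad ≈ -0.003790 rad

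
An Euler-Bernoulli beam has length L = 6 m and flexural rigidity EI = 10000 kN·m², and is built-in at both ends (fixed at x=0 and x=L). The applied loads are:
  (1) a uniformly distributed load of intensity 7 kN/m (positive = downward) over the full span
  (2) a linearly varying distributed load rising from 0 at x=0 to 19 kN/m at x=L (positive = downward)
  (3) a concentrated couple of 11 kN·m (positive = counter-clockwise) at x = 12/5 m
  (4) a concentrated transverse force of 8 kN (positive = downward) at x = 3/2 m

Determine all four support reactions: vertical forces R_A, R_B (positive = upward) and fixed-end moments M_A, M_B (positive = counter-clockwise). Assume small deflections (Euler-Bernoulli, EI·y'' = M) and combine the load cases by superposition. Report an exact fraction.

Load 1 — uniform load w=7 kN/m over full span:
  R_A = wL/2 = 7·6/2 = 21 kN
  M_A = wL²/12 = 7·6²/12 = 21 kN·m
  R_B = wL/2 = 7·6/2 = 21 kN
  M_B = -wL²/12 = -7·6²/12 = -21 kN·m
Load 2 — triangular load w₀=19 kN/m (0→w₀ over full span):
  R_A = 3w₀L/20 = 3·19·6/20 = 171/10 kN
  M_A = w₀L²/30 = 19·6²/30 = 114/5 kN·m
  R_B = 7w₀L/20 = 7·19·6/20 = 399/10 kN
  M_B = -w₀L²/20 = -19·6²/20 = -171/5 kN·m
Load 3 — applied couple M₀=11 kN·m at a=12/5 m (b=L-a=18/5):
  R_A = 6M₀ab/L³ = 6·11·(12/5)·(18/5)/6³ = 66/25 kN
  M_A = M₀b(2a-b)/L² = 11·(18/5)·(2·(12/5)-(18/5))/6² = 33/25 kN·m
  R_B = -6M₀ab/L³ = -6·11·(12/5)·(18/5)/6³ = -66/25 kN
  M_B = M₀a(2b-a)/L² = 11·(12/5)·(2·(18/5)-(12/5))/6² = 88/25 kN·m
Load 4 — point force P=8 kN at a=3/2 m (b=L-a=9/2):
  R_A = Pb²(3a+b)/L³ = 8·(9/2)²·(3·(3/2)+(9/2))/6³ = 27/4 kN
  M_A = Pab²/L² = 8·(3/2)·(9/2)²/6² = 27/4 kN·m
  R_B = Pa²(a+3b)/L³ = 8·(3/2)²·((3/2)+3·(9/2))/6³ = 5/4 kN
  M_B = -Pa²b/L² = -8·(3/2)²·(9/2)/6² = -9/4 kN·m
Superposition: R_A = 4749/100 kN, M_A = 5187/100 kN·m, R_B = 5951/100 kN, M_B = -5393/100 kN·m

R_A = 4749/100 kN, M_A = 5187/100 kN·m, R_B = 5951/100 kN, M_B = -5393/100 kN·m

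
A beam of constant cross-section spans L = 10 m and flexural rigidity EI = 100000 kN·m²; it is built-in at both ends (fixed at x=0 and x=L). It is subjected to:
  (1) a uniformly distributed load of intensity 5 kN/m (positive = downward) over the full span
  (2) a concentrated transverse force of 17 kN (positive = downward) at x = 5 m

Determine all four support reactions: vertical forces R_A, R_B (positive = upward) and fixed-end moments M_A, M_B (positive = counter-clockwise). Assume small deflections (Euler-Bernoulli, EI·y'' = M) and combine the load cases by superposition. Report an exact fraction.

R_A = 67/2 kN, M_A = 755/12 kN·m, R_B = 67/2 kN, M_B = -755/12 kN·m

Load 1 — uniform load w=5 kN/m over full span:
  R_A = wL/2 = 5·10/2 = 25 kN
  M_A = wL²/12 = 5·10²/12 = 125/3 kN·m
  R_B = wL/2 = 5·10/2 = 25 kN
  M_B = -wL²/12 = -5·10²/12 = -125/3 kN·m
Load 2 — point force P=17 kN at a=5 m (b=L-a=5):
  R_A = Pb²(3a+b)/L³ = 17·5²·(3·5+5)/10³ = 17/2 kN
  M_A = Pab²/L² = 17·5·5²/10² = 85/4 kN·m
  R_B = Pa²(a+3b)/L³ = 17·5²·(5+3·5)/10³ = 17/2 kN
  M_B = -Pa²b/L² = -17·5²·5/10² = -85/4 kN·m
Superposition: R_A = 67/2 kN, M_A = 755/12 kN·m, R_B = 67/2 kN, M_B = -755/12 kN·m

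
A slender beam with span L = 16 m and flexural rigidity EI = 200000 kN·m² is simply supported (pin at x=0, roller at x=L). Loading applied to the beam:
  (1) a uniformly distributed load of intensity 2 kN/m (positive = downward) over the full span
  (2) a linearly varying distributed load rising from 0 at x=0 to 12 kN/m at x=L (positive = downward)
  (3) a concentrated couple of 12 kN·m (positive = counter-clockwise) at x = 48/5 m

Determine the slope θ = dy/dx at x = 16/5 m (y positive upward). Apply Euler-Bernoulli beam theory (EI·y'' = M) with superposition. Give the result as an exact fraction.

θ(16/5) = -31591/5859375 rad

Load 1 — uniform load w=2 kN/m over full span:
  θ_1 = -w(L³-6Lx²+4x³)/(24EI) = -2·(16³-6·16·(16/5)²+4·(16/5)³)/(24·200000) = -528/390625 rad
Load 2 — triangular load w₀=12 kN/m (0→w₀ over full span):
  θ_2 = -w₀(7L⁴-30L²x²+15x⁴)/(360LEI) = -12·(7·16⁴-30·16²·(16/5)²+15·(16/5)⁴)/(360·16·200000) = -23296/5859375 rad
Load 3 — applied couple M₀=12 kN·m at a=48/5 m (b=L-a=32/5):
  θ_3 = (M₀x²/(2L)+C₁)/EI  [x≤a] with C₁=M₀(3b²-L²)/(6L)=-416/25 = (12·(16/5)²/(2·16)+(-416/25))/200000 = -1/15625 rad
Superposition: θ = Σ θ_i = -31591/5859375 rad ≈ -0.005392 rad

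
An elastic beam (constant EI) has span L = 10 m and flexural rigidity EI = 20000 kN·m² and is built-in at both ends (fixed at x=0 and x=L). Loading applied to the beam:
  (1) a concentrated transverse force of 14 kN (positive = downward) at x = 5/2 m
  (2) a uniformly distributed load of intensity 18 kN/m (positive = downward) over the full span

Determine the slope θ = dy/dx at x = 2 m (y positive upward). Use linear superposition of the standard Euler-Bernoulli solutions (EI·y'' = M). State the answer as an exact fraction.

θ(2) = -639/80000 rad

Load 1 — point force P=14 kN at a=5/2 m (b=L-a=15/2):
  θ_1 = -Pb²x(2aL-(3a+b)x)/(2L³EI)  [x≤a] = -14·(15/2)²·2·(2·(5/2)·10-(3·(5/2)+(15/2))·2)/(2·10³·20000) = -63/80000 rad
Load 2 — uniform load w=18 kN/m over full span:
  θ_2 = -wx(L-x)(L-2x)/(12EI) = -18·2·(10-2)·(10-2·2)/(12·20000) = -9/1250 rad
Superposition: θ = Σ θ_i = -639/80000 rad ≈ -0.007987 rad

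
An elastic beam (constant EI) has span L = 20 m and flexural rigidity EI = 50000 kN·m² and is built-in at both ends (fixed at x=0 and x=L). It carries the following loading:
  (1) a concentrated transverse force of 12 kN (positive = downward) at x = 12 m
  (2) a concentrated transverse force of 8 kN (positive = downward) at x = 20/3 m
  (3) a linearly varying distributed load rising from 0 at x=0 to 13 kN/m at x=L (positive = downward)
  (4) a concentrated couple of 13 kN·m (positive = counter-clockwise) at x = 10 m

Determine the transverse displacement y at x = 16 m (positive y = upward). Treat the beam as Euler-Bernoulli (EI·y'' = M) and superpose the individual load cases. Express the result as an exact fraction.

Load 1 — point force P=12 kN at a=12 m (b=L-a=8):
  y_1 = -Pa²(L-x)²(3bL-(3b+a)(L-x))/(6L³EI)  [x>a] = -12·12²·(20-16)²·(3·8·20-(3·8+12)·(20-16))/(6·20³·50000) = -1512/390625 m
Load 2 — point force P=8 kN at a=20/3 m (b=L-a=40/3):
  y_2 = -Pa²(L-x)²(3bL-(3b+a)(L-x))/(6L³EI)  [x>a] = -8·(20/3)²·(20-16)²·(3·(40/3)·20-(3·(40/3)+(20/3))·(20-16))/(6·20³·50000) = -368/253125 m
Load 3 — triangular load w₀=13 kN/m (0→w₀ over full span):
  y_3 = -w₀x²(L-x)²(x+2L)/(120LEI) = -13·16²·(20-16)²·(16+2·20)/(120·20·50000) = -5824/234375 m
Load 4 — applied couple M₀=13 kN·m at a=10 m (b=L-a=10):
  y_4 = (R_Ax³/6 - M_Ax²/2 - M₀(x-a)²/2)/EI  [x>a] with R_A=39/40, M_A=13/4 = ((39/40)·16³/6 - (13/4)·16²/2 - 13·(16-10)²/2)/50000 = 39/125000 m
Superposition: y = Σ y_i = -7558721/253125000 m ≈ -0.029862 m

y(16) = -7558721/253125000 m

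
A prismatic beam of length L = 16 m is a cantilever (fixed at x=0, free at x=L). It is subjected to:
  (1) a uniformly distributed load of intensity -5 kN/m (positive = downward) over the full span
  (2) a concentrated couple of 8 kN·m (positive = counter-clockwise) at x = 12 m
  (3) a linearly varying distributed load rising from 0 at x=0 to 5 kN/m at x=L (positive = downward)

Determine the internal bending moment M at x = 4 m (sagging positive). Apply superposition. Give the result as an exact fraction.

M(4) = 98 kN·m

Load 1 — uniform load w=-5 kN/m over full span:
  M_1 = -w(L-x)²/2 = -(-5)·(16-4)²/2 = 360 kN·m
Load 2 — applied couple M₀=8 kN·m at a=12 m (b=L-a=4):
  M_2 = M₀  [x≤a] = 8 = 8 kN·m
Load 3 — triangular load w₀=5 kN/m (0→w₀ over full span):
  M_3 = w₀Lx/2 - w₀L²/3 - w₀x³/(6L) = 5·16·4/2 - 5·16²/3 - 5·4³/(6·16) = -270 kN·m
Superposition: M = Σ M_i = 98 kN·m ≈ 98.000000 kN·m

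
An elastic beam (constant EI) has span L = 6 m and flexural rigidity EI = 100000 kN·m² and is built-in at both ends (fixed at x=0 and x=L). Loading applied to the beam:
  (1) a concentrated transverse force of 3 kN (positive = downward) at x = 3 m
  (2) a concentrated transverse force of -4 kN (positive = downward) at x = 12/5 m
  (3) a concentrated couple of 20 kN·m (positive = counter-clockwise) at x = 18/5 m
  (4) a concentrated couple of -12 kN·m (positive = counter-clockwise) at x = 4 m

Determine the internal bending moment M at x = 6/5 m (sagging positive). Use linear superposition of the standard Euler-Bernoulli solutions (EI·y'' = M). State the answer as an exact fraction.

M(6/5) = 139/2500 kN·m

Load 1 — point force P=3 kN at a=3 m (b=L-a=3):
  M_1 = Pb²(3a+b)x/L³ - Pab²/L²  [x≤a] = 3·3²·(3·3+3)·(6/5)/6³ - 3·3·3²/6² = -9/20 kN·m
Load 2 — point force P=-4 kN at a=12/5 m (b=L-a=18/5):
  M_2 = Pb²(3a+b)x/L³ - Pab²/L²  [x≤a] = (-4)·(18/5)²·(3·(12/5)+(18/5))·(6/5)/6³ - (-4)·(12/5)·(18/5)²/6² = 216/625 kN·m
Load 3 — applied couple M₀=20 kN·m at a=18/5 m (b=L-a=12/5):
  M_3 = R_Ax - M_A  [x≤a] with R_A=24/5, M_A=32/5 = (24/5)·(6/5) - (32/5) = -16/25 kN·m
Load 4 — applied couple M₀=-12 kN·m at a=4 m (b=L-a=2):
  M_4 = R_Ax - M_A  [x≤a] with R_A=-8/3, M_A=-4 = (-8/3)·(6/5) - (-4) = 4/5 kN·m
Superposition: M = Σ M_i = 139/2500 kN·m ≈ 0.055600 kN·m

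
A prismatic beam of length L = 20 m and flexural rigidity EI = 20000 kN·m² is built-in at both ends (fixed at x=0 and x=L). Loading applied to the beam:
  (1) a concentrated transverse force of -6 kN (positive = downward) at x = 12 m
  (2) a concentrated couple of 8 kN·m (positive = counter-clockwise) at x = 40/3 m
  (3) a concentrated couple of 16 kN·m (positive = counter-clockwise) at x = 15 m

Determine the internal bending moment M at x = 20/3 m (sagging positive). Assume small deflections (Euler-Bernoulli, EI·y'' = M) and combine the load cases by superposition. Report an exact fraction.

M(20/3) = -151/225 kN·m

Load 1 — point force P=-6 kN at a=12 m (b=L-a=8):
  M_1 = Pb²(3a+b)x/L³ - Pab²/L²  [x≤a] = (-6)·8²·(3·12+8)·(20/3)/20³ - (-6)·12·8²/20² = -64/25 kN·m
Load 2 — applied couple M₀=8 kN·m at a=40/3 m (b=L-a=20/3):
  M_2 = R_Ax - M_A  [x≤a] with R_A=8/15, M_A=8/3 = (8/15)·(20/3) - (8/3) = 8/9 kN·m
Load 3 — applied couple M₀=16 kN·m at a=15 m (b=L-a=5):
  M_3 = R_Ax - M_A  [x≤a] with R_A=9/10, M_A=5 = (9/10)·(20/3) - 5 = 1 kN·m
Superposition: M = Σ M_i = -151/225 kN·m ≈ -0.671111 kN·m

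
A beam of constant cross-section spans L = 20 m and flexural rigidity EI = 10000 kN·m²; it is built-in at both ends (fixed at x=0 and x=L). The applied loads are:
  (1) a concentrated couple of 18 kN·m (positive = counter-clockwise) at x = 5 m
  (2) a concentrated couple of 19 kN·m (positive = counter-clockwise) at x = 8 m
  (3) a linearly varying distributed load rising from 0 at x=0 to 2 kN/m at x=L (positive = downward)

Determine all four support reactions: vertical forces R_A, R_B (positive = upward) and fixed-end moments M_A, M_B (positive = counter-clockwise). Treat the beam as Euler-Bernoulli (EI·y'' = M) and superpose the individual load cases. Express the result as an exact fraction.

R_A = 16761/2000 kN, M_A = 15343/600 kN·m, R_B = 23239/2000 kN, M_B = -5659/200 kN·m

Load 1 — applied couple M₀=18 kN·m at a=5 m (b=L-a=15):
  R_A = 6M₀ab/L³ = 6·18·5·15/20³ = 81/80 kN
  M_A = M₀b(2a-b)/L² = 18·15·(2·5-15)/20² = -27/8 kN·m
  R_B = -6M₀ab/L³ = -6·18·5·15/20³ = -81/80 kN
  M_B = M₀a(2b-a)/L² = 18·5·(2·15-5)/20² = 45/8 kN·m
Load 2 — applied couple M₀=19 kN·m at a=8 m (b=L-a=12):
  R_A = 6M₀ab/L³ = 6·19·8·12/20³ = 171/125 kN
  M_A = M₀b(2a-b)/L² = 19·12·(2·8-12)/20² = 57/25 kN·m
  R_B = -6M₀ab/L³ = -6·19·8·12/20³ = -171/125 kN
  M_B = M₀a(2b-a)/L² = 19·8·(2·12-8)/20² = 152/25 kN·m
Load 3 — triangular load w₀=2 kN/m (0→w₀ over full span):
  R_A = 3w₀L/20 = 3·2·20/20 = 6 kN
  M_A = w₀L²/30 = 2·20²/30 = 80/3 kN·m
  R_B = 7w₀L/20 = 7·2·20/20 = 14 kN
  M_B = -w₀L²/20 = -2·20²/20 = -40 kN·m
Superposition: R_A = 16761/2000 kN, M_A = 15343/600 kN·m, R_B = 23239/2000 kN, M_B = -5659/200 kN·m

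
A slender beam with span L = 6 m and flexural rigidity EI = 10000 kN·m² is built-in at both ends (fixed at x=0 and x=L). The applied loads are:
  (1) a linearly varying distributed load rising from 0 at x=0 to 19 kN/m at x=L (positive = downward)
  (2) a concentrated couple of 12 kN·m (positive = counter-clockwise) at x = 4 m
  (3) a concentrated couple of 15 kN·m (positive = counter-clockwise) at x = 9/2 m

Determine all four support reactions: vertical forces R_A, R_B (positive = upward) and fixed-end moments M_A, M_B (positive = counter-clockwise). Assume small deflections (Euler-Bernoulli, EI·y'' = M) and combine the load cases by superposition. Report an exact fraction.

R_A = 5419/240 kN, M_A = 2519/80 kN·m, R_B = 8261/240 kN, M_B = -2961/80 kN·m

Load 1 — triangular load w₀=19 kN/m (0→w₀ over full span):
  R_A = 3w₀L/20 = 3·19·6/20 = 171/10 kN
  M_A = w₀L²/30 = 19·6²/30 = 114/5 kN·m
  R_B = 7w₀L/20 = 7·19·6/20 = 399/10 kN
  M_B = -w₀L²/20 = -19·6²/20 = -171/5 kN·m
Load 2 — applied couple M₀=12 kN·m at a=4 m (b=L-a=2):
  R_A = 6M₀ab/L³ = 6·12·4·2/6³ = 8/3 kN
  M_A = M₀b(2a-b)/L² = 12·2·(2·4-2)/6² = 4 kN·m
  R_B = -6M₀ab/L³ = -6·12·4·2/6³ = -8/3 kN
  M_B = M₀a(2b-a)/L² = 12·4·(2·2-4)/6² = 0 kN·m
Load 3 — applied couple M₀=15 kN·m at a=9/2 m (b=L-a=3/2):
  R_A = 6M₀ab/L³ = 6·15·(9/2)·(3/2)/6³ = 45/16 kN
  M_A = M₀b(2a-b)/L² = 15·(3/2)·(2·(9/2)-(3/2))/6² = 75/16 kN·m
  R_B = -6M₀ab/L³ = -6·15·(9/2)·(3/2)/6³ = -45/16 kN
  M_B = M₀a(2b-a)/L² = 15·(9/2)·(2·(3/2)-(9/2))/6² = -45/16 kN·m
Superposition: R_A = 5419/240 kN, M_A = 2519/80 kN·m, R_B = 8261/240 kN, M_B = -2961/80 kN·m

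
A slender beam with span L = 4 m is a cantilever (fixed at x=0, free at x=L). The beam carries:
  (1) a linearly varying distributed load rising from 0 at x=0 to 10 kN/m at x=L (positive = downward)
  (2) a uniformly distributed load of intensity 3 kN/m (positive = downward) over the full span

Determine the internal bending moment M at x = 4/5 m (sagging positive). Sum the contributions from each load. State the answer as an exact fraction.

M(4/5) = -3968/75 kN·m

Load 1 — triangular load w₀=10 kN/m (0→w₀ over full span):
  M_1 = w₀Lx/2 - w₀L²/3 - w₀x³/(6L) = 10·4·(4/5)/2 - 10·4²/3 - 10·(4/5)³/(6·4) = -2816/75 kN·m
Load 2 — uniform load w=3 kN/m over full span:
  M_2 = -w(L-x)²/2 = -3·(4-(4/5))²/2 = -384/25 kN·m
Superposition: M = Σ M_i = -3968/75 kN·m ≈ -52.906667 kN·m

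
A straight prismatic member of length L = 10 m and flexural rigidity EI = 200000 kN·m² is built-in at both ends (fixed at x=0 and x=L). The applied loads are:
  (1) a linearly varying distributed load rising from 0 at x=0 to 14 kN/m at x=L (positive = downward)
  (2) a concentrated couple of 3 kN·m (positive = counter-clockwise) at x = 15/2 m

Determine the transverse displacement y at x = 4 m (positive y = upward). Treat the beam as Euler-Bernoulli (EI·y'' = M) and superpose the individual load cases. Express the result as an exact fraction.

Load 1 — triangular load w₀=14 kN/m (0→w₀ over full span):
  y_1 = -w₀x²(L-x)²(x+2L)/(120LEI) = -14·4²·(10-4)²·(4+2·10)/(120·10·200000) = -63/78125 m
Load 2 — applied couple M₀=3 kN·m at a=15/2 m (b=L-a=5/2):
  y_2 = (R_Ax³/6 - M_Ax²/2)/EI  [x≤a] with R_A=27/80, M_A=15/16 = ((27/80)·4³/6 - (15/16)·4²/2)/200000 = -39/2000000 m
Superposition: y = Σ y_i = -8259/10000000 m ≈ -0.000826 m

y(4) = -8259/10000000 m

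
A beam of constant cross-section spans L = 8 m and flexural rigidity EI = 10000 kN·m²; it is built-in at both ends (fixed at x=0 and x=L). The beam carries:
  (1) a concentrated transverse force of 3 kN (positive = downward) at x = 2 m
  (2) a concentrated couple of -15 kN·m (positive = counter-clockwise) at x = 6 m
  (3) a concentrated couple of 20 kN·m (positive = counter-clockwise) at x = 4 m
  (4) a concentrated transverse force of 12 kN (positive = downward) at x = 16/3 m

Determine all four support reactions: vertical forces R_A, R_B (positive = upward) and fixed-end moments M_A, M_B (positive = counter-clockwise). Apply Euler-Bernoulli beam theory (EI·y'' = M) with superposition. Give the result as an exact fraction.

Load 1 — point force P=3 kN at a=2 m (b=L-a=6):
  R_A = Pb²(3a+b)/L³ = 3·6²·(3·2+6)/8³ = 81/32 kN
  M_A = Pab²/L² = 3·2·6²/8² = 27/8 kN·m
  R_B = Pa²(a+3b)/L³ = 3·2²·(2+3·6)/8³ = 15/32 kN
  M_B = -Pa²b/L² = -3·2²·6/8² = -9/8 kN·m
Load 2 — applied couple M₀=-15 kN·m at a=6 m (b=L-a=2):
  R_A = 6M₀ab/L³ = 6·(-15)·6·2/8³ = -135/64 kN
  M_A = M₀b(2a-b)/L² = (-15)·2·(2·6-2)/8² = -75/16 kN·m
  R_B = -6M₀ab/L³ = -6·(-15)·6·2/8³ = 135/64 kN
  M_B = M₀a(2b-a)/L² = (-15)·6·(2·2-6)/8² = 45/16 kN·m
Load 3 — applied couple M₀=20 kN·m at a=4 m (b=L-a=4):
  R_A = 6M₀ab/L³ = 6·20·4·4/8³ = 15/4 kN
  M_A = M₀b(2a-b)/L² = 20·4·(2·4-4)/8² = 5 kN·m
  R_B = -6M₀ab/L³ = -6·20·4·4/8³ = -15/4 kN
  M_B = M₀a(2b-a)/L² = 20·4·(2·4-4)/8² = 5 kN·m
Load 4 — point force P=12 kN at a=16/3 m (b=L-a=8/3):
  R_A = Pb²(3a+b)/L³ = 12·(8/3)²·(3·(16/3)+(8/3))/8³ = 28/9 kN
  M_A = Pab²/L² = 12·(16/3)·(8/3)²/8² = 64/9 kN·m
  R_B = Pa²(a+3b)/L³ = 12·(16/3)²·((16/3)+3·(8/3))/8³ = 80/9 kN
  M_B = -Pa²b/L² = -12·(16/3)²·(8/3)/8² = -128/9 kN·m
Superposition: R_A = 4195/576 kN, M_A = 1555/144 kN·m, R_B = 4445/576 kN, M_B = -1085/144 kN·m

R_A = 4195/576 kN, M_A = 1555/144 kN·m, R_B = 4445/576 kN, M_B = -1085/144 kN·m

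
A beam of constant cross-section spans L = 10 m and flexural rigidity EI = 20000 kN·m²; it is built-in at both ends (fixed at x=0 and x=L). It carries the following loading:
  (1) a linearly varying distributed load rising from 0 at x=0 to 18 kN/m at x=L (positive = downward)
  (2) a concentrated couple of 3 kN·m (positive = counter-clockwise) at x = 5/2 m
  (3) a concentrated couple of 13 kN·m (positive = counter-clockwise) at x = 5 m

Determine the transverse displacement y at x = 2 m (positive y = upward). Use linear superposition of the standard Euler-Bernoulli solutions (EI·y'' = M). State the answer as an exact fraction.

y(2) = -17361/4000000 m

Load 1 — triangular load w₀=18 kN/m (0→w₀ over full span):
  y_1 = -w₀x²(L-x)²(x+2L)/(120LEI) = -18·2²·(10-2)²·(2+2·10)/(120·10·20000) = -66/15625 m
Load 2 — applied couple M₀=3 kN·m at a=5/2 m (b=L-a=15/2):
  y_2 = (R_Ax³/6 - M_Ax²/2)/EI  [x≤a] with R_A=27/80, M_A=-9/16 = ((27/80)·2³/6 - (-9/16)·2²/2)/20000 = 63/800000 m
Load 3 — applied couple M₀=13 kN·m at a=5 m (b=L-a=5):
  y_3 = (R_Ax³/6 - M_Ax²/2)/EI  [x≤a] with R_A=39/20, M_A=13/4 = ((39/20)·2³/6 - (13/4)·2²/2)/20000 = -39/200000 m
Superposition: y = Σ y_i = -17361/4000000 m ≈ -0.004340 m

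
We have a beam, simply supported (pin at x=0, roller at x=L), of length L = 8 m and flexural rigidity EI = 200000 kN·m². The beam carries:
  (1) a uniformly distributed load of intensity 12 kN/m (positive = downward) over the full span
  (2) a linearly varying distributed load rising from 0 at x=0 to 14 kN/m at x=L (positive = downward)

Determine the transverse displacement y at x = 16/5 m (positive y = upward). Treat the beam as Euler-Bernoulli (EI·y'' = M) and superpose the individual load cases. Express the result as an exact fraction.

y(16/5) = -701984/146484375 m

Load 1 — uniform load w=12 kN/m over full span:
  y_1 = -wx(L³-2Lx²+x³)/(24EI) = -12·(16/5)·(8³-2·8·(16/5)²+(16/5)³)/(24·200000) = -5952/1953125 m
Load 2 — triangular load w₀=14 kN/m (0→w₀ over full span):
  y_2 = -w₀x(7L⁴-10L²x²+3x⁴)/(360LEI) = -14·(16/5)·(7·8⁴-10·8²·(16/5)²+3·(16/5)⁴)/(360·8·200000) = -255584/146484375 m
Superposition: y = Σ y_i = -701984/146484375 m ≈ -0.004792 m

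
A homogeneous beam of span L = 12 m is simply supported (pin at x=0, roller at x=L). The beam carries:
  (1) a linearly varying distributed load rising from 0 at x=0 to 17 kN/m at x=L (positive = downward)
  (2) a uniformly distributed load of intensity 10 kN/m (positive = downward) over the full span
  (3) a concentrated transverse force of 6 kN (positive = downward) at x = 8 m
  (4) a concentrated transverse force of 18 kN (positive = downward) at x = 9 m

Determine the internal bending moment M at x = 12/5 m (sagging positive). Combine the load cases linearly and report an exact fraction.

M(12/5) = 26142/125 kN·m

Load 1 — triangular load w₀=17 kN/m (0→w₀ over full span):
  M_1 = w₀Lx/6 - w₀x³/(6L) = 17·12·(12/5)/6 - 17·(12/5)³/(6·12) = 9792/125 kN·m
Load 2 — uniform load w=10 kN/m over full span:
  M_2 = wx(L-x)/2 = 10·(12/5)·(12-(12/5))/2 = 576/5 kN·m
Load 3 — point force P=6 kN at a=8 m (b=L-a=4):
  M_3 = Pbx/L  [x≤a] = 6·4·(12/5)/12 = 24/5 kN·m
Load 4 — point force P=18 kN at a=9 m (b=L-a=3):
  M_4 = Pbx/L  [x≤a] = 18·3·(12/5)/12 = 54/5 kN·m
Superposition: M = Σ M_i = 26142/125 kN·m ≈ 209.136000 kN·m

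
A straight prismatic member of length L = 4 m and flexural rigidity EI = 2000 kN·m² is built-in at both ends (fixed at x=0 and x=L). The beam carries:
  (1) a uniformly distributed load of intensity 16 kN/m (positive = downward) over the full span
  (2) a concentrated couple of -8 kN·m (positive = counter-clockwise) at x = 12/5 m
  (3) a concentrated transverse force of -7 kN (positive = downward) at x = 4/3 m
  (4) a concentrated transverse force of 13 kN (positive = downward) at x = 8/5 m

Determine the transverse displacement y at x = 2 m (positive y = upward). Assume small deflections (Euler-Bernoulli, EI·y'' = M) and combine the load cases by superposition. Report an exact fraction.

y(2) = -29213/5062500 m

Load 1 — uniform load w=16 kN/m over full span:
  y_1 = -wx²(L-x)²/(24EI) = -16·2²·(4-2)²/(24·2000) = -2/375 m
Load 2 — applied couple M₀=-8 kN·m at a=12/5 m (b=L-a=8/5):
  y_2 = (R_Ax³/6 - M_Ax²/2)/EI  [x≤a] with R_A=-72/25, M_A=-64/25 = ((-72/25)·2³/6 - (-64/25)·2²/2)/2000 = 2/3125 m
Load 3 — point force P=-7 kN at a=4/3 m (b=L-a=8/3):
  y_3 = -Pa²(L-x)²(3bL-(3b+a)(L-x))/(6L³EI)  [x>a] = -(-7)·(4/3)²·(4-2)²·(3·(8/3)·4-(3·(8/3)+(4/3))·(4-2))/(6·4³·2000) = 7/8100 m
Load 4 — point force P=13 kN at a=8/5 m (b=L-a=12/5):
  y_4 = -Pa²(L-x)²(3bL-(3b+a)(L-x))/(6L³EI)  [x>a] = -13·(8/5)²·(4-2)²·(3·(12/5)·4-(3·(12/5)+(8/5))·(4-2))/(6·4³·2000) = -91/46875 m
Superposition: y = Σ y_i = -29213/5062500 m ≈ -0.005770 m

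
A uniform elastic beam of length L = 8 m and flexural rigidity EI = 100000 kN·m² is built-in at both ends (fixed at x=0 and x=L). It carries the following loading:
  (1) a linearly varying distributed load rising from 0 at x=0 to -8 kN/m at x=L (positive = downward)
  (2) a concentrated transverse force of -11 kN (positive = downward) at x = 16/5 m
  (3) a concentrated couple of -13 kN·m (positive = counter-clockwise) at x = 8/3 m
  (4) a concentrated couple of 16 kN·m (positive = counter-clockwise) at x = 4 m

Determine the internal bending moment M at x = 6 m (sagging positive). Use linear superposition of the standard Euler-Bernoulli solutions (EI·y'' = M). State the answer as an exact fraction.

Load 1 — triangular load w₀=-8 kN/m (0→w₀ over full span):
  M_1 = 3w₀Lx/20 - w₀L²/30 - w₀x³/(6L) = 3·(-8)·8·6/20 - (-8)·8²/30 - (-8)·6³/(6·8) = -68/15 kN·m
Load 2 — point force P=-11 kN at a=16/5 m (b=L-a=24/5):
  M_2 = Pa²(a+3b)(L-x)/L³ - Pa²b/L²  [x>a] = (-11)·(16/5)²·((16/5)+3·(24/5))·(8-6)/8³ - (-11)·(16/5)²·(24/5)/8² = 88/125 kN·m
Load 3 — applied couple M₀=-13 kN·m at a=8/3 m (b=L-a=16/3):
  M_3 = R_Ax - M_A - M₀  [x>a] with R_A=-13/6, M_A=0 = (-13/6)·6 - 0 - (-13) = 0 kN·m
Load 4 — applied couple M₀=16 kN·m at a=4 m (b=L-a=4):
  M_4 = R_Ax - M_A - M₀  [x>a] with R_A=3, M_A=4 = 3·6 - 4 - 16 = -2 kN·m
Superposition: M = Σ M_i = -2186/375 kN·m ≈ -5.829333 kN·m

M(6) = -2186/375 kN·m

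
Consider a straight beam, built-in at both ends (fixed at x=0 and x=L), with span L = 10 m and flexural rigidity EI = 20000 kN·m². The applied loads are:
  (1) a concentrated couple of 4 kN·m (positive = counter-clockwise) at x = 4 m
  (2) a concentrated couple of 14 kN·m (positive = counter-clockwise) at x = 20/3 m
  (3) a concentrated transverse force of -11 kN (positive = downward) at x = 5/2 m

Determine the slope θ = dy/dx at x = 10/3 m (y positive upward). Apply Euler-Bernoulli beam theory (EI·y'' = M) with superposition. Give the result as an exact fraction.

Load 1 — applied couple M₀=4 kN·m at a=4 m (b=L-a=6):
  θ_1 = (R_Ax²/2 - M_Ax)/EI  [x≤a] with R_A=72/125, M_A=12/25 = ((72/125)·(10/3)²/2 - (12/25)·(10/3))/20000 = 1/12500 rad
Load 2 — applied couple M₀=14 kN·m at a=20/3 m (b=L-a=10/3):
  θ_2 = (R_Ax²/2 - M_Ax)/EI  [x≤a] with R_A=28/15, M_A=14/3 = ((28/15)·(10/3)²/2 - (14/3)·(10/3))/20000 = -7/27000 rad
Load 3 — point force P=-11 kN at a=5/2 m (b=L-a=15/2):
  θ_3 = Pa²(L-x)(2bL-(3b+a)(L-x))/(2L³EI)  [x>a] = (-11)·(5/2)²·(10-(10/3))·(2·(15/2)·10-(3·(15/2)+(5/2))·(10-(10/3)))/(2·10³·20000) = 11/57600 rad
Superposition: θ = Σ θ_i = 253/21600000 rad ≈ 0.000012 rad

θ(10/3) = 253/21600000 rad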